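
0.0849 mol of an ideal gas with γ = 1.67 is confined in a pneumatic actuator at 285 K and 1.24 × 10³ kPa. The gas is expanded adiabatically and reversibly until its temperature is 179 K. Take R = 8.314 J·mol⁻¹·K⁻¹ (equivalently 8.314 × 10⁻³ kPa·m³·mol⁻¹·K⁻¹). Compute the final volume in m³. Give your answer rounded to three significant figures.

From PV = nRT: V₁ = nRT₁/P₁ = 0.0001622 m³.
Adiabatic (γ = 1.67), T V^(γ−1) and P V^γ constant: P₂ = P₁·(T₂/T₁)^(γ/(γ−1)) = 389.0 kPa; V₂ = V₁·(T₁/T₂)^(1/(γ−1)) = 0.0003248 m³.

V₂ ≈ 0.000325 m³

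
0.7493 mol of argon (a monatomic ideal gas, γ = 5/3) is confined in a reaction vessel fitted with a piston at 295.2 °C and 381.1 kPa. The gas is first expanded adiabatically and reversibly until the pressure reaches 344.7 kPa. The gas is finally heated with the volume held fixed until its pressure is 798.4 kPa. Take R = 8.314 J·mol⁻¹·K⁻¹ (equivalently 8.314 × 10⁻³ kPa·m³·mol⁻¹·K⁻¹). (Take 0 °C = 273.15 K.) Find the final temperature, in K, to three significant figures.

Convert: T₁ = 568.3 K.
From PV = nRT: V₁ = nRT₁/P₁ = 0.009291 m³.
Adiabatic (γ = 5/3), T V^(γ−1) and P V^γ constant: T₂ = T₁·(P₂/P₁)^((γ−1)/γ) = 546.0 K; V₂ = V₁·(P₁/P₂)^(1/γ) = 0.009867 m³.
Isochoric, so P/T is constant: V₃ = V₂; T₃ = T₂·(P₃/P₂) = 1265 K.

T₃ ≈ 1.26e+03 K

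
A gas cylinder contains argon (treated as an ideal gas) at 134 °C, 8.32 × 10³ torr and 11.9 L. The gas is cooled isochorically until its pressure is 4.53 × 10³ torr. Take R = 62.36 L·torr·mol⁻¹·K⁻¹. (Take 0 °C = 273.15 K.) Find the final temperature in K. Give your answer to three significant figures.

T₂ ≈ 222 K

Convert: T₁ = 407.1 K.
Isochoric, so P/T is constant: V₂ = V₁; T₂ = T₁·(P₂/P₁) = 221.7 K.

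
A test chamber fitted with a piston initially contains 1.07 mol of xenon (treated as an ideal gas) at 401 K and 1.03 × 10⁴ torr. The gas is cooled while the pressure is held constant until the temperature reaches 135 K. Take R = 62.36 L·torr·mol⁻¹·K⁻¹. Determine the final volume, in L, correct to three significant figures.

From PV = nRT: V₁ = nRT₁/P₁ = 2.598 L.
Isobaric, so V/T is constant: P₂ = P₁; V₂ = V₁·(T₂/T₁) = 0.8746 L.

V₂ ≈ 0.875 L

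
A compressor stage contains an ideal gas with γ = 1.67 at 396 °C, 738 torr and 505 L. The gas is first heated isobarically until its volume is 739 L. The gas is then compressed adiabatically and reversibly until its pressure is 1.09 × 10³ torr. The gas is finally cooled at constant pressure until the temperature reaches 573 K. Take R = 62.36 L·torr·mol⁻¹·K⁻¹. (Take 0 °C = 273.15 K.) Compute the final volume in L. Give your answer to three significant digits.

Convert: T₁ = 669.1 K.
P constant ⇒ V ∝ T: P₂ = P₁; T₂ = T₁·(V₂/V₁) = 979.2 K.
Reversible adiabatic, γ = 1.67: T₃ = T₂·(P₃/P₂)^((γ−1)/γ) = 1145 K; V₃ = V₂·(P₂/P₃)^(1/γ) = 585.1 L.
Isobaric, so V/T is constant: P₄ = P₃; V₄ = V₃·(T₄/T₃) = 292.8 L.

V₄ ≈ 293 L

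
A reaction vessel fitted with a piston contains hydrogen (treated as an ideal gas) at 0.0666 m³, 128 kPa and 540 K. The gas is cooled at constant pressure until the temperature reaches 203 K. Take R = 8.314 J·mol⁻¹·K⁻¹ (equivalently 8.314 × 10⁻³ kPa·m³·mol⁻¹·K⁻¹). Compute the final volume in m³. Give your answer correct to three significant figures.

P constant ⇒ V ∝ T: P₂ = P₁; V₂ = V₁·(T₂/T₁) = 0.02504 m³.

V₂ ≈ 0.0250 m³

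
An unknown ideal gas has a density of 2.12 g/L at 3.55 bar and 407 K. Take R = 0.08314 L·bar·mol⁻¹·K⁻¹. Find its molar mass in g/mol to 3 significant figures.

ρ = PM/(RT) ⇒ M = ρRT/P = (2.12 × 0.08314 × 407.0) / 3.55

M ≈ 20.2 g/mol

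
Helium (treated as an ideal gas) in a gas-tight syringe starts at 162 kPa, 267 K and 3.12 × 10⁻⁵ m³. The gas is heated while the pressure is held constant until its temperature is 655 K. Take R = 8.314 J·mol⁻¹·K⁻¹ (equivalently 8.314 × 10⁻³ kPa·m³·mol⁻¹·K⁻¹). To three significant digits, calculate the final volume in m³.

V₂ ≈ 7.65e-05 m³

Isobaric, so V/T is constant: P₂ = P₁; V₂ = V₁·(T₂/T₁) = 7.654e-05 m³.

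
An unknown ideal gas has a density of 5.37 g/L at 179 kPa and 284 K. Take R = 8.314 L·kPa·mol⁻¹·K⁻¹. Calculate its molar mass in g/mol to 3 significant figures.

M ≈ 70.8 g/mol

ρ = PM/(RT) ⇒ M = ρRT/P = (5.37 × 8.314 × 284.0) / 179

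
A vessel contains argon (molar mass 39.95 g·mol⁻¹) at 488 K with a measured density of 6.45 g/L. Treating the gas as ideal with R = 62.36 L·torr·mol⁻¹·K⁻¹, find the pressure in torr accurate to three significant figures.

ρ = PM/(RT) ⇒ P = ρRT/M = (6.45 × 62.36 × 488.0) / 39.95

P ≈ 4.91e+03 torr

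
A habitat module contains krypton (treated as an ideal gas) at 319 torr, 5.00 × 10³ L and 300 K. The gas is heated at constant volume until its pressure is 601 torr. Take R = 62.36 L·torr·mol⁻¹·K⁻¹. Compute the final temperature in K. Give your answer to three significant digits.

T₂ ≈ 565 K

V constant ⇒ P ∝ T: V₂ = V₁; T₂ = T₁·(P₂/P₁) = 565.2 K.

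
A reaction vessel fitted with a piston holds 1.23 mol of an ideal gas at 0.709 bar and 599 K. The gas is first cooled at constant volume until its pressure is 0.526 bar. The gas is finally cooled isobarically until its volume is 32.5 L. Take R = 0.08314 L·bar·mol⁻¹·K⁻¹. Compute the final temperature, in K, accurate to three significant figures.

From PV = nRT: V₁ = nRT₁/P₁ = 86.40 L.
V constant ⇒ P ∝ T: V₂ = V₁; T₂ = T₁·(P₂/P₁) = 444.4 K.
Isobaric, so V/T is constant: P₃ = P₂; T₃ = T₂·(V₃/V₂) = 167.2 K.

T₃ ≈ 167 K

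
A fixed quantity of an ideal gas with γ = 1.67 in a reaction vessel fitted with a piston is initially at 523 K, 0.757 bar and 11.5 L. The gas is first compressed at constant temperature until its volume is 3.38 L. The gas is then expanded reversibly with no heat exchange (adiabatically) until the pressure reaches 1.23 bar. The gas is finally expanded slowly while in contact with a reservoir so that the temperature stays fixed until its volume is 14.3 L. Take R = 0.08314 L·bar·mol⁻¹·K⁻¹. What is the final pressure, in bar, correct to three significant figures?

T constant ⇒ Boyle's law P V = const: T₂ = T₁; P₂ = P₁·(V₁/V₂) = 2.576 bar.
Reversible adiabatic, γ = 1.67: T₃ = T₂·(P₃/P₂)^((γ−1)/γ) = 388.8 K; V₃ = V₂·(P₂/P₃)^(1/γ) = 5.262 L.
T constant ⇒ Boyle's law P V = const: T₄ = T₃; P₄ = P₃·(V₃/V₄) = 0.4526 bar.

P₄ ≈ 0.453 bar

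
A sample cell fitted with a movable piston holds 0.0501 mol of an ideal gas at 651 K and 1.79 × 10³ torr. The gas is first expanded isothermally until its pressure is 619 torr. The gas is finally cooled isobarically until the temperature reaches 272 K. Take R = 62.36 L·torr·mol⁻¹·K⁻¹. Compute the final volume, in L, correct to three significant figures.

From PV = nRT: V₁ = nRT₁/P₁ = 1.136 L.
Isothermal, so P V is constant: T₂ = T₁; V₂ = V₁·(P₁/P₂) = 3.286 L.
Isobaric, so V/T is constant: P₃ = P₂; V₃ = V₂·(T₃/T₂) = 1.373 L.

V₃ ≈ 1.37 L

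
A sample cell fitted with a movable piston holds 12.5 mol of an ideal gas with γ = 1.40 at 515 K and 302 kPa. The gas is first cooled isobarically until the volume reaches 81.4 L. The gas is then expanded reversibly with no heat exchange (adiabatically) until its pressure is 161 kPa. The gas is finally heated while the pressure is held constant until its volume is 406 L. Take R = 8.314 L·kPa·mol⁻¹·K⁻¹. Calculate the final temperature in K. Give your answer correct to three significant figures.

T₄ ≈ 629 K

From PV = nRT: V₁ = nRT₁/P₁ = 177.2 L.
P constant ⇒ V ∝ T: P₂ = P₁; T₂ = T₁·(V₂/V₁) = 236.5 K.
Reversible adiabatic, γ = 1.40: T₃ = T₂·(P₃/P₂)^((γ−1)/γ) = 197.6 K; V₃ = V₂·(P₂/P₃)^(1/γ) = 127.6 L.
Isobaric, so V/T is constant: P₄ = P₃; T₄ = T₃·(V₄/V₃) = 629.0 K.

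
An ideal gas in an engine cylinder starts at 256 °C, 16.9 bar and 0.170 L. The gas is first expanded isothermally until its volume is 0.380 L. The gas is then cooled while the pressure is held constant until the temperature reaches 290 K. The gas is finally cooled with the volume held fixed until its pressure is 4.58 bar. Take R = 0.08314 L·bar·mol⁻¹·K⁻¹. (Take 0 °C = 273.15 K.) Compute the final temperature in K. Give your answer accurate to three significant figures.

T₄ ≈ 176 K

Convert: T₁ = 529.1 K.
Isothermal, so P V is constant: T₂ = T₁; P₂ = P₁·(V₁/V₂) = 7.561 bar.
Isobaric, so V/T is constant: P₃ = P₂; V₃ = V₂·(T₃/T₂) = 0.2083 L.
Isochoric, so P/T is constant: V₄ = V₃; T₄ = T₃·(P₄/P₃) = 175.7 K.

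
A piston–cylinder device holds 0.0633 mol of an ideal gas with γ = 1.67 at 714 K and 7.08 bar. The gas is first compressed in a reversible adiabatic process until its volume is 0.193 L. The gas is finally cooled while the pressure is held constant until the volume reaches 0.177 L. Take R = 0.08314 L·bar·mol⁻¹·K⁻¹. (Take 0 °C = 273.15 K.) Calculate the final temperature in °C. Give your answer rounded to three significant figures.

T₃ ≈ 1.02e+03 °C

From PV = nRT: V₁ = nRT₁/P₁ = 0.5307 L.
Adiabatic (γ = 1.67), T V^(γ−1) and P V^γ constant: T₂ = T₁·(V₁/V₂)^(γ−1) = 1406 K; P₂ = P₁·(V₁/V₂)^γ = 38.34 bar.
Isobaric, so V/T is constant: P₃ = P₂; T₃ = T₂·(V₃/V₂) = 1290 K.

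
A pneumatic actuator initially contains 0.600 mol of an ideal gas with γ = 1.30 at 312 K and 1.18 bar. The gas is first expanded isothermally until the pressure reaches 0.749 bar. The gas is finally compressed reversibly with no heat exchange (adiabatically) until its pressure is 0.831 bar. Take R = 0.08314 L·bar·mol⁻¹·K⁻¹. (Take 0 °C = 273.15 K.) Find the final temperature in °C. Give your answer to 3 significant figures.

T₃ ≈ 46.4 °C

From PV = nRT: V₁ = nRT₁/P₁ = 13.19 L.
Isothermal, so P V is constant: T₂ = T₁; V₂ = V₁·(P₁/P₂) = 20.78 L.
Reversible adiabatic, γ = 1.30: T₃ = T₂·(P₃/P₂)^((γ−1)/γ) = 319.6 K; V₃ = V₂·(P₂/P₃)^(1/γ) = 19.18 L.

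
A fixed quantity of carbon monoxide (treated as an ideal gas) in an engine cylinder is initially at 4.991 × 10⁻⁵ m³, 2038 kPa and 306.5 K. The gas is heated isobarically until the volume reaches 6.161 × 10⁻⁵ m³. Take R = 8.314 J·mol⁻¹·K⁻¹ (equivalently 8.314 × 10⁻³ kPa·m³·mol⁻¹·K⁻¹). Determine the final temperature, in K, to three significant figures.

P constant ⇒ V ∝ T: P₂ = P₁; T₂ = T₁·(V₂/V₁) = 378.4 K.

T₂ ≈ 378 K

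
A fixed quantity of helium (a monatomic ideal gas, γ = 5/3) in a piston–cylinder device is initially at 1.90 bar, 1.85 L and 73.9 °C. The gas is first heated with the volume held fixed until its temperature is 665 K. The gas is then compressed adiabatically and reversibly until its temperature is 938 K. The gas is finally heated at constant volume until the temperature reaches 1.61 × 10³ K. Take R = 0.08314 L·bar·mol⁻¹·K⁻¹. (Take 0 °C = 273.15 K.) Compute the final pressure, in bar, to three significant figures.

Convert: T₁ = 347.0 K.
V constant ⇒ P ∝ T: V₂ = V₁; P₂ = P₁·(T₂/T₁) = 3.641 bar.
Adiabatic (γ = 5/3), T V^(γ−1) and P V^γ constant: P₃ = P₂·(T₃/T₂)^(γ/(γ−1)) = 8.603 bar; V₃ = V₂·(T₂/T₃)^(1/(γ−1)) = 1.104 L.
Isochoric, so P/T is constant: V₄ = V₃; P₄ = P₃·(T₄/T₃) = 14.77 bar.

P₄ ≈ 14.8 bar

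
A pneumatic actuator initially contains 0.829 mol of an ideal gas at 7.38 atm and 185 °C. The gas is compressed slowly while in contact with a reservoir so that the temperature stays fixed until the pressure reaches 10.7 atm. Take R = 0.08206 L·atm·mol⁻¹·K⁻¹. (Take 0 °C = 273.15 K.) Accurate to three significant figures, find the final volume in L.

Convert: T₁ = 458.1 K.
From PV = nRT: V₁ = nRT₁/P₁ = 4.223 L.
Isothermal, so P V is constant: T₂ = T₁; V₂ = V₁·(P₁/P₂) = 2.913 L.

V₂ ≈ 2.91 L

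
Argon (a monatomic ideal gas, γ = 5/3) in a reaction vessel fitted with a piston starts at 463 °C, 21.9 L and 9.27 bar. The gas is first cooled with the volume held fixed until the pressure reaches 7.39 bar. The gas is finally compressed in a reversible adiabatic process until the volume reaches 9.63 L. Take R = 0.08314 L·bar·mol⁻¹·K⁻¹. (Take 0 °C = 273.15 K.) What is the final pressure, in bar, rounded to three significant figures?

Convert: T₁ = 736.1 K.
V constant ⇒ P ∝ T: V₂ = V₁; T₂ = T₁·(P₂/P₁) = 586.9 K.
Adiabatic (γ = 5/3), T V^(γ−1) and P V^γ constant: T₃ = T₂·(V₂/V₃)^(γ−1) = 1015 K; P₃ = P₂·(V₂/V₃)^γ = 29.06 bar.

P₃ ≈ 29.1 bar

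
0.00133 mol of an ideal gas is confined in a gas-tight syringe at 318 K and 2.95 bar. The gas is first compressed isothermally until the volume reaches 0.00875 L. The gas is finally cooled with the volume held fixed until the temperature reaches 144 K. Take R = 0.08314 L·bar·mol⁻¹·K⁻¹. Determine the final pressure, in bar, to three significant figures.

From PV = nRT: V₁ = nRT₁/P₁ = 0.01192 L.
T constant ⇒ Boyle's law P V = const: T₂ = T₁; P₂ = P₁·(V₁/V₂) = 4.019 bar.
V constant ⇒ P ∝ T: V₃ = V₂; P₃ = P₂·(T₃/T₂) = 1.820 bar.

P₃ ≈ 1.82 bar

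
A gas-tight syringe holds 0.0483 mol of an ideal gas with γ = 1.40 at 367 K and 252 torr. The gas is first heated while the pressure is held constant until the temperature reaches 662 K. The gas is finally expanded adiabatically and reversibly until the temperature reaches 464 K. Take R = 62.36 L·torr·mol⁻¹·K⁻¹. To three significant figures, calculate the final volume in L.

From PV = nRT: V₁ = nRT₁/P₁ = 4.387 L.
P constant ⇒ V ∝ T: P₂ = P₁; V₂ = V₁·(T₂/T₁) = 7.912 L.
Reversible adiabatic, γ = 1.40: P₃ = P₂·(T₃/T₂)^(γ/(γ−1)) = 72.65 torr; V₃ = V₂·(T₂/T₃)^(1/(γ−1)) = 19.24 L.

V₃ ≈ 19.2 L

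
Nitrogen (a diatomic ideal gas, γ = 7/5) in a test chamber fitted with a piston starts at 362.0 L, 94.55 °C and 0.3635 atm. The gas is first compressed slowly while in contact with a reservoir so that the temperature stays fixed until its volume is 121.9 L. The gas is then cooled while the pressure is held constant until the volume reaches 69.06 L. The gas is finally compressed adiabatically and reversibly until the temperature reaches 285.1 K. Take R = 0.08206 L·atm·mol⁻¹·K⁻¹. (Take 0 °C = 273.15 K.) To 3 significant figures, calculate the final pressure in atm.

P₄ ≈ 3.24 atm

Convert: T₁ = 367.7 K.
T constant ⇒ Boyle's law P V = const: T₂ = T₁; P₂ = P₁·(V₁/V₂) = 1.079 atm.
P constant ⇒ V ∝ T: P₃ = P₂; T₃ = T₂·(V₃/V₂) = 208.3 K.
Adiabatic (γ = 7/5), T V^(γ−1) and P V^γ constant: P₄ = P₃·(T₄/T₃)^(γ/(γ−1)) = 3.237 atm; V₄ = V₃·(T₃/T₄)^(1/(γ−1)) = 31.52 L.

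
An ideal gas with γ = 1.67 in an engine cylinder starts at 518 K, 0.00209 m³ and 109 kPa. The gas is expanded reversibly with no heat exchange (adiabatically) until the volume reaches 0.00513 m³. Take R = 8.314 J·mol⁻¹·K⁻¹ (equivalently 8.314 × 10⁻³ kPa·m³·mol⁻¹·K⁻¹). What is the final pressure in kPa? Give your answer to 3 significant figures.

P₂ ≈ 24.3 kPa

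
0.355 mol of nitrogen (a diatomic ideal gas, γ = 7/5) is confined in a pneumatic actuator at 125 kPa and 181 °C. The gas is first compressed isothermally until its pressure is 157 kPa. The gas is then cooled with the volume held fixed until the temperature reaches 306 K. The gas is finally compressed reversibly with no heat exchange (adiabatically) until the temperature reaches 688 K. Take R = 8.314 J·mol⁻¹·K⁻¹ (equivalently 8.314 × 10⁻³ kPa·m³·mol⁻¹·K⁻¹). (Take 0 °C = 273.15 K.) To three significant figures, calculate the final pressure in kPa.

P₄ ≈ 1.80e+03 kPa

Convert: T₁ = 454.1 K.
From PV = nRT: V₁ = nRT₁/P₁ = 0.01072 m³.
Isothermal, so P V is constant: T₂ = T₁; V₂ = V₁·(P₁/P₂) = 0.008538 m³.
V constant ⇒ P ∝ T: V₃ = V₂; P₃ = P₂·(T₃/T₂) = 105.8 kPa.
Reversible adiabatic, γ = 7/5: P₄ = P₃·(T₄/T₃)^(γ/(γ−1)) = 1803 kPa; V₄ = V₃·(T₃/T₄)^(1/(γ−1)) = 0.001126 m³.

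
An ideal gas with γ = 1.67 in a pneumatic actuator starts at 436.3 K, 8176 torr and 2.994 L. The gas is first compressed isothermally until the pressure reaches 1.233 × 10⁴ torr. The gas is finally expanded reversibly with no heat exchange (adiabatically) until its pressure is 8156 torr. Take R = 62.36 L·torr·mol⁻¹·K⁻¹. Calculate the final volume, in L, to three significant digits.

Isothermal, so P V is constant: T₂ = T₁; V₂ = V₁·(P₁/P₂) = 1.985 L.
Adiabatic (γ = 1.67), T V^(γ−1) and P V^γ constant: T₃ = T₂·(P₃/P₂)^((γ−1)/γ) = 369.6 K; V₃ = V₂·(P₂/P₃)^(1/γ) = 2.543 L.

V₃ ≈ 2.54 L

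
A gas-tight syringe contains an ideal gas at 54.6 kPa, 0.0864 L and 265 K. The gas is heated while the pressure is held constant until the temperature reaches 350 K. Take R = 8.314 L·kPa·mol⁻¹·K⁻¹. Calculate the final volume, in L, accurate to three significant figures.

V₂ ≈ 0.114 L

Isobaric, so V/T is constant: P₂ = P₁; V₂ = V₁·(T₂/T₁) = 0.1141 L.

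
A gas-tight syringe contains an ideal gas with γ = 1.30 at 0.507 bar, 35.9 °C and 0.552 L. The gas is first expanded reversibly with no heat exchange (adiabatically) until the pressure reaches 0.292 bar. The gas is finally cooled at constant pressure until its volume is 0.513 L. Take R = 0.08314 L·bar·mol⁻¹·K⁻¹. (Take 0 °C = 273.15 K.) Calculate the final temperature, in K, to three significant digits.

Convert: T₁ = 309.0 K.
Adiabatic (γ = 1.30), T V^(γ−1) and P V^γ constant: T₂ = T₁·(P₂/P₁)^((γ−1)/γ) = 272.1 K; V₂ = V₁·(P₁/P₂)^(1/γ) = 0.8439 L.
Isobaric, so V/T is constant: P₃ = P₂; T₃ = T₂·(V₃/V₂) = 165.4 K.

T₃ ≈ 165 K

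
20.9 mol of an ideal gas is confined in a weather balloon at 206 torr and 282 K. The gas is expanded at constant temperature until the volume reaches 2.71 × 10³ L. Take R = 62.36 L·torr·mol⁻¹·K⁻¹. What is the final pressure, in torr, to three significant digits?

P₂ ≈ 136 torr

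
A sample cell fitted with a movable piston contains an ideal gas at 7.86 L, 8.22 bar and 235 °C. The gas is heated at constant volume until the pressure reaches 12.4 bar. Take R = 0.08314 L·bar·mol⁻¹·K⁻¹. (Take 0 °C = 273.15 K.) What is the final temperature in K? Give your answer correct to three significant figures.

T₂ ≈ 767 K

Convert: T₁ = 508.1 K.
Isochoric, so P/T is constant: V₂ = V₁; T₂ = T₁·(P₂/P₁) = 766.6 K.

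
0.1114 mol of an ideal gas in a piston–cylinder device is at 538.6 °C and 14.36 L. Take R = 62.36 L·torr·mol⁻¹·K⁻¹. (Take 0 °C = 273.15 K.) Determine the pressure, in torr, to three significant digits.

Convert: T = 811.75 K.
PV = nRT ⇒ P = nRT/V = (0.1114 × 62.36 × 811.75) / 14.36

P ≈ 393 torr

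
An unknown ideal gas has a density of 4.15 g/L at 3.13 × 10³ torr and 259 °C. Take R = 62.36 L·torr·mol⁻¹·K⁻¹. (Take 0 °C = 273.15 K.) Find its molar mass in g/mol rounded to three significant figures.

ρ = PM/(RT) ⇒ M = ρRT/P = (4.15 × 62.36 × 532.1) / 3.13e+03

M ≈ 44.0 g/mol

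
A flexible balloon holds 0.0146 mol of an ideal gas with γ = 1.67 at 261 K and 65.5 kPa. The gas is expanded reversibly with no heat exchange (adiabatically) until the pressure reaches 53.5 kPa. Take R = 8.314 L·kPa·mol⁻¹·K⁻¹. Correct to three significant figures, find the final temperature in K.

T₂ ≈ 241 K

From PV = nRT: V₁ = nRT₁/P₁ = 0.4837 L.
Adiabatic (γ = 1.67), T V^(γ−1) and P V^γ constant: T₂ = T₁·(P₂/P₁)^((γ−1)/γ) = 240.6 K; V₂ = V₁·(P₁/P₂)^(1/γ) = 0.5460 L.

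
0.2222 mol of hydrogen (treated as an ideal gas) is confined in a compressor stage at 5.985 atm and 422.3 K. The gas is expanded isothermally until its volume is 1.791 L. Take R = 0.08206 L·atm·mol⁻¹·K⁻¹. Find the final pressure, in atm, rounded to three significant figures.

From PV = nRT: V₁ = nRT₁/P₁ = 1.287 L.
T constant ⇒ Boyle's law P V = const: T₂ = T₁; P₂ = P₁·(V₁/V₂) = 4.299 atm.

P₂ ≈ 4.30 atm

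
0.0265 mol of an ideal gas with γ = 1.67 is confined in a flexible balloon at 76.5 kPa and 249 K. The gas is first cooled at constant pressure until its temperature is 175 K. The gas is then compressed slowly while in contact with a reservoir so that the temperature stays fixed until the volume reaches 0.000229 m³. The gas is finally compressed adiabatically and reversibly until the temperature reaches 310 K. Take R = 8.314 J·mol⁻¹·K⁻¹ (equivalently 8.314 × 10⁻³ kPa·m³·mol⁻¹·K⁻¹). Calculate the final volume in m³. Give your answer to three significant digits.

V₄ ≈ 9.75e-05 m³

From PV = nRT: V₁ = nRT₁/P₁ = 0.0007171 m³.
P constant ⇒ V ∝ T: P₂ = P₁; V₂ = V₁·(T₂/T₁) = 0.0005040 m³.
T constant ⇒ Boyle's law P V = const: T₃ = T₂; P₃ = P₂·(V₂/V₃) = 168.4 kPa.
Adiabatic (γ = 1.67), T V^(γ−1) and P V^γ constant: P₄ = P₃·(T₄/T₃)^(γ/(γ−1)) = 700.2 kPa; V₄ = V₃·(T₃/T₄)^(1/(γ−1)) = 9.754e-05 m³.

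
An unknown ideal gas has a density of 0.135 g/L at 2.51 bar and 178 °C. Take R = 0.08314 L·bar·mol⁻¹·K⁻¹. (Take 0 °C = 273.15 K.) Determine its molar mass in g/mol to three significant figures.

ρ = PM/(RT) ⇒ M = ρRT/P = (0.135 × 0.08314 × 451.1) / 2.51

M ≈ 2.02 g/mol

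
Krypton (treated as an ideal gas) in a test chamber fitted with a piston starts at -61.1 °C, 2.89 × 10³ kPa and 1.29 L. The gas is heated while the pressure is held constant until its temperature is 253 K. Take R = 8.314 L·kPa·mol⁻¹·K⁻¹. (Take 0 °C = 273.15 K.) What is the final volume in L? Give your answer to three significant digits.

V₂ ≈ 1.54 L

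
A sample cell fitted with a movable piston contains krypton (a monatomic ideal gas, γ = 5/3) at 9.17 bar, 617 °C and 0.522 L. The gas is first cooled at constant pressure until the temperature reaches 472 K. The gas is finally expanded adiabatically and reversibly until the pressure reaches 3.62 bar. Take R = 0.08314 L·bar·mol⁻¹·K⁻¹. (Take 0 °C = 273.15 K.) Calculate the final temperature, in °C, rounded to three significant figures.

Convert: T₁ = 890.1 K.
P constant ⇒ V ∝ T: P₂ = P₁; V₂ = V₁·(T₂/T₁) = 0.2768 L.
Adiabatic (γ = 5/3), T V^(γ−1) and P V^γ constant: T₃ = T₂·(P₃/P₂)^((γ−1)/γ) = 325.4 K; V₃ = V₂·(P₂/P₃)^(1/γ) = 0.4834 L.

T₃ ≈ 52.3 °C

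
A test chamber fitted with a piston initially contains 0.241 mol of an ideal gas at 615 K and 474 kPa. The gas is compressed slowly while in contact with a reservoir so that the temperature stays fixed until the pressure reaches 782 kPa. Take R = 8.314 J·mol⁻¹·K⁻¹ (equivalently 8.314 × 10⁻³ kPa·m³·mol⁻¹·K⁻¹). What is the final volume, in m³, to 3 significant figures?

V₂ ≈ 0.00158 m³

From PV = nRT: V₁ = nRT₁/P₁ = 0.002600 m³.
T constant ⇒ Boyle's law P V = const: T₂ = T₁; V₂ = V₁·(P₁/P₂) = 0.001576 m³.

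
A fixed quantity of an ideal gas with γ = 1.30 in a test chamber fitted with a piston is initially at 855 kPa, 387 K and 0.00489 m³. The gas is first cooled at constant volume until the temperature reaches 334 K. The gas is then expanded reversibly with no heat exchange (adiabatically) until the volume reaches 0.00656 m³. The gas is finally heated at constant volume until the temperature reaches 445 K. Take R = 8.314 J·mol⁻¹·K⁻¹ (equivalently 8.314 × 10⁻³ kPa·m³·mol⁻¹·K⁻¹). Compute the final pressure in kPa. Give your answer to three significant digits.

P₄ ≈ 733 kPa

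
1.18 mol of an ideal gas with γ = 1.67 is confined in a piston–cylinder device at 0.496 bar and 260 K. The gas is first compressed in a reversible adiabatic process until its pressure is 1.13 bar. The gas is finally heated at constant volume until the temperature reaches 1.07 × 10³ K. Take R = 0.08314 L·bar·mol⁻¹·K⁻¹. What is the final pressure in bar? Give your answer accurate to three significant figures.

From PV = nRT: V₁ = nRT₁/P₁ = 51.43 L.
Adiabatic (γ = 1.67), T V^(γ−1) and P V^γ constant: T₂ = T₁·(P₂/P₁)^((γ−1)/γ) = 361.8 K; V₂ = V₁·(P₁/P₂)^(1/γ) = 31.41 L.
Isochoric, so P/T is constant: V₃ = V₂; P₃ = P₂·(T₃/T₂) = 3.342 bar.

P₃ ≈ 3.34 bar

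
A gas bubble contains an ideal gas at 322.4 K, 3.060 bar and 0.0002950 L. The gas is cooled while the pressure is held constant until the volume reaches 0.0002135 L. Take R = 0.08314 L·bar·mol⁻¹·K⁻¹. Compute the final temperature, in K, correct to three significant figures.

T₂ ≈ 233 K

Isobaric, so V/T is constant: P₂ = P₁; T₂ = T₁·(V₂/V₁) = 233.3 K.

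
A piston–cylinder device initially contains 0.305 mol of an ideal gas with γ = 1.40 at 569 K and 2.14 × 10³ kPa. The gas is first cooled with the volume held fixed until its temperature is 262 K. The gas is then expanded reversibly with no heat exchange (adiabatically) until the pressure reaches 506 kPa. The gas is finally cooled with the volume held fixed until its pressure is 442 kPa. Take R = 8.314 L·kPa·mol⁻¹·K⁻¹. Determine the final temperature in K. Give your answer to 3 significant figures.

T₄ ≈ 189 K

From PV = nRT: V₁ = nRT₁/P₁ = 0.6742 L.
V constant ⇒ P ∝ T: V₂ = V₁; P₂ = P₁·(T₂/T₁) = 985.4 kPa.
Reversible adiabatic, γ = 1.40: T₃ = T₂·(P₃/P₂)^((γ−1)/γ) = 216.6 K; V₃ = V₂·(P₂/P₃)^(1/γ) = 1.085 L.
V constant ⇒ P ∝ T: V₄ = V₃; T₄ = T₃·(P₄/P₃) = 189.2 K.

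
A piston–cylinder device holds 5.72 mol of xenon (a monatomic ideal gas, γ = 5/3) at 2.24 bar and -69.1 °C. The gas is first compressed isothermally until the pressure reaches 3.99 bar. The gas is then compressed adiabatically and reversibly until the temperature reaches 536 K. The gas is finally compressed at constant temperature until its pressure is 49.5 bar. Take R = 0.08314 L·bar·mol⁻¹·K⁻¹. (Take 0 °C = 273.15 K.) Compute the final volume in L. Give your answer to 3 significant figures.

V₄ ≈ 5.15 L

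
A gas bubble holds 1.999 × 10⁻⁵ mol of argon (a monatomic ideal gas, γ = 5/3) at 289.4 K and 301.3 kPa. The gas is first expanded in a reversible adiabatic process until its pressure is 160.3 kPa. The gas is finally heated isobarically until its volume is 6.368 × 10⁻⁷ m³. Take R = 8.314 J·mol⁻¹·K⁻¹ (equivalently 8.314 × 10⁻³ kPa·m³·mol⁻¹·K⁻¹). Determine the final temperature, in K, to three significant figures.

T₃ ≈ 614 K

From PV = nRT: V₁ = nRT₁/P₁ = 1.596e-07 m³.
Reversible adiabatic, γ = 5/3: T₂ = T₁·(P₂/P₁)^((γ−1)/γ) = 224.8 K; V₂ = V₁·(P₁/P₂)^(1/γ) = 2.331e-07 m³.
Isobaric, so V/T is constant: P₃ = P₂; T₃ = T₂·(V₃/V₂) = 614.2 K.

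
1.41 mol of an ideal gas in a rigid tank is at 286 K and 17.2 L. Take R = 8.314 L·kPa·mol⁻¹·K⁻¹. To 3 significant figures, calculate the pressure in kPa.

P ≈ 195 kPa

PV = nRT ⇒ P = nRT/V = (1.41 × 8.314 × 286) / 17.2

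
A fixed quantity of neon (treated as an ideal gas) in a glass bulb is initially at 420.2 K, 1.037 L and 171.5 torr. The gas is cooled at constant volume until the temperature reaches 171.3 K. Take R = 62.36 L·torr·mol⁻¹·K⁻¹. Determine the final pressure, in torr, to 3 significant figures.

P₂ ≈ 69.9 torr

V constant ⇒ P ∝ T: V₂ = V₁; P₂ = P₁·(T₂/T₁) = 69.91 torr.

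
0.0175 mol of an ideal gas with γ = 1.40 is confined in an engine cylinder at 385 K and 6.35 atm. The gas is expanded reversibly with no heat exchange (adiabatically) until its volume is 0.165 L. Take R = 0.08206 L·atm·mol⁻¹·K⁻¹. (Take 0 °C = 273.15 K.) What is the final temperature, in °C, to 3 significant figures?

From PV = nRT: V₁ = nRT₁/P₁ = 0.08707 L.
Adiabatic (γ = 1.40), T V^(γ−1) and P V^γ constant: T₂ = T₁·(V₁/V₂)^(γ−1) = 298.1 K; P₂ = P₁·(V₁/V₂)^γ = 2.595 atm.

T₂ ≈ 25.0 °C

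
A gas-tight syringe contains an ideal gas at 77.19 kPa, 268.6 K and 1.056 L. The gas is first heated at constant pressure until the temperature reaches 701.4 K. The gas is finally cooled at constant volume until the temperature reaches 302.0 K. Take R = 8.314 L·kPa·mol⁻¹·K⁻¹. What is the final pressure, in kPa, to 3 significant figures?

P constant ⇒ V ∝ T: P₂ = P₁; V₂ = V₁·(T₂/T₁) = 2.758 L.
V constant ⇒ P ∝ T: V₃ = V₂; P₃ = P₂·(T₃/T₂) = 33.24 kPa.

P₃ ≈ 33.2 kPa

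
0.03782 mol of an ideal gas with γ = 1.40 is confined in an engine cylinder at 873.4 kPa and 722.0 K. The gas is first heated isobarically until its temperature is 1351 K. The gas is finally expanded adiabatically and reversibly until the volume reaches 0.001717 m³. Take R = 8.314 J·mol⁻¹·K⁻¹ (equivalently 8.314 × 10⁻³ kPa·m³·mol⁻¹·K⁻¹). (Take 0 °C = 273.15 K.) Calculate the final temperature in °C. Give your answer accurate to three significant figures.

From PV = nRT: V₁ = nRT₁/P₁ = 0.0002599 m³.
Isobaric, so V/T is constant: P₂ = P₁; V₂ = V₁·(T₂/T₁) = 0.0004864 m³.
Reversible adiabatic, γ = 1.40: T₃ = T₂·(V₂/V₃)^(γ−1) = 815.7 K; P₃ = P₂·(V₂/V₃)^γ = 149.4 kPa.

T₃ ≈ 543 °C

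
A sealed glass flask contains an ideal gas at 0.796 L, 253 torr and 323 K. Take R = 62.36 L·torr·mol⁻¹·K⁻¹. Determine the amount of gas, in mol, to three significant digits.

n ≈ 0.0100 mol

PV = nRT ⇒ n = PV/(RT) = (253 × 0.796) / (62.36 × 323)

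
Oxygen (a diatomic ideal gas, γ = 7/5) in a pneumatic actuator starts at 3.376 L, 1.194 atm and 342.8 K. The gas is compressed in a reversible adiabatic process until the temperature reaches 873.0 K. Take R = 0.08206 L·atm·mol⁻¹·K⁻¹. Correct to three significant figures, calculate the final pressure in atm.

Reversible adiabatic, γ = 7/5: P₂ = P₁·(T₂/T₁)^(γ/(γ−1)) = 31.47 atm; V₂ = V₁·(T₁/T₂)^(1/(γ−1)) = 0.3262 L.

P₂ ≈ 31.5 atm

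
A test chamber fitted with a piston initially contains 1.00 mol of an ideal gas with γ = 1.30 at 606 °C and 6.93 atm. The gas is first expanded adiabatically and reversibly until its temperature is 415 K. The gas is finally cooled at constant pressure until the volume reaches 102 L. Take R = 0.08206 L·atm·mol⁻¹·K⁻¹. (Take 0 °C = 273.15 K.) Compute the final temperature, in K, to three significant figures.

T₃ ≈ 333 K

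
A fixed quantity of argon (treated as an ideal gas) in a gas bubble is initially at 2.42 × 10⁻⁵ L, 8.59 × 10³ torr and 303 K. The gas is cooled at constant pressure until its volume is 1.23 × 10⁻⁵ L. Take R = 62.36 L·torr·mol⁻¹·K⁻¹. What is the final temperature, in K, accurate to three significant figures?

T₂ ≈ 154 K

Isobaric, so V/T is constant: P₂ = P₁; T₂ = T₁·(V₂/V₁) = 154.0 K.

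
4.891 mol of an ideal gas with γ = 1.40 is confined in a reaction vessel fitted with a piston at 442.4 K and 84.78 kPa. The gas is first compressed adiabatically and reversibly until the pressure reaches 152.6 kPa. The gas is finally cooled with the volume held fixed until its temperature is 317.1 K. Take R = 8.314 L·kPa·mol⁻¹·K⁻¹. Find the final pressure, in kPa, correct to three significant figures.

P₃ ≈ 92.5 kPa

From PV = nRT: V₁ = nRT₁/P₁ = 212.2 L.
Adiabatic (γ = 1.40), T V^(γ−1) and P V^γ constant: T₂ = T₁·(P₂/P₁)^((γ−1)/γ) = 523.3 K; V₂ = V₁·(P₁/P₂)^(1/γ) = 139.4 L.
Isochoric, so P/T is constant: V₃ = V₂; P₃ = P₂·(T₃/T₂) = 92.47 kPa.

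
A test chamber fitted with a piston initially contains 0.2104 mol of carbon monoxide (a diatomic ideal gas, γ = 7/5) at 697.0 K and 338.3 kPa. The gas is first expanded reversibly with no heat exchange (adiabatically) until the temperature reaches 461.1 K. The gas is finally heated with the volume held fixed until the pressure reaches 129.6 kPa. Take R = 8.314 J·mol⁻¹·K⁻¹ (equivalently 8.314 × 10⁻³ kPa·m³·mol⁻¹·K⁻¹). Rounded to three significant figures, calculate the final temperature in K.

T₃ ≈ 750 K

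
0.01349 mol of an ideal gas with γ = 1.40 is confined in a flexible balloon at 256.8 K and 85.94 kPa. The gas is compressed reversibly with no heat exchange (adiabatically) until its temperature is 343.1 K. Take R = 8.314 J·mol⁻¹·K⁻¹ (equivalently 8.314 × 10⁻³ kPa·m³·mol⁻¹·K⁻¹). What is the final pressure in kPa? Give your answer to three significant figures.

From PV = nRT: V₁ = nRT₁/P₁ = 0.0003351 m³.
Reversible adiabatic, γ = 1.40: P₂ = P₁·(T₂/T₁)^(γ/(γ−1)) = 236.9 kPa; V₂ = V₁·(T₁/T₂)^(1/(γ−1)) = 0.0001624 m³.

P₂ ≈ 237 kPa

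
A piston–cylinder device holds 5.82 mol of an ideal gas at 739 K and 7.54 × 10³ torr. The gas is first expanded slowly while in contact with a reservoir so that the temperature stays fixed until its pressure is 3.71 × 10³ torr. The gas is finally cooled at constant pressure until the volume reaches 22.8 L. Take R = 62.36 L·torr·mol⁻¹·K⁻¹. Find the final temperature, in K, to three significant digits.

T₃ ≈ 233 K

From PV = nRT: V₁ = nRT₁/P₁ = 35.57 L.
Isothermal, so P V is constant: T₂ = T₁; V₂ = V₁·(P₁/P₂) = 72.29 L.
Isobaric, so V/T is constant: P₃ = P₂; T₃ = T₂·(V₃/V₂) = 233.1 K.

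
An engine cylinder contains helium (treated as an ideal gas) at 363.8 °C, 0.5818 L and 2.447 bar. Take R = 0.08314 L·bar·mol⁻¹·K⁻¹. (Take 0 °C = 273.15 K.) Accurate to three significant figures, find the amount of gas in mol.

Convert: T = 636.95 K.
PV = nRT ⇒ n = PV/(RT) = (2.447 × 0.5818) / (0.08314 × 636.95)

n ≈ 0.0269 mol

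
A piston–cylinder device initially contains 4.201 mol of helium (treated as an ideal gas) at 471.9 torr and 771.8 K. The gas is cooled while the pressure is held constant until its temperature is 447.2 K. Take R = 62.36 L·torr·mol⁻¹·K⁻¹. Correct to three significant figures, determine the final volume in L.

V₂ ≈ 248 L

From PV = nRT: V₁ = nRT₁/P₁ = 428.5 L.
Isobaric, so V/T is constant: P₂ = P₁; V₂ = V₁·(T₂/T₁) = 248.3 L.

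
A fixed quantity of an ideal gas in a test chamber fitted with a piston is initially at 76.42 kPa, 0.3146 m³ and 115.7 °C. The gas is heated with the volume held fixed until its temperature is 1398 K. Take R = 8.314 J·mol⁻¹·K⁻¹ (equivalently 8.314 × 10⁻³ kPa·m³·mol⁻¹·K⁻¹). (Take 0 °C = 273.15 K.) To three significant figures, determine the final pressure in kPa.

P₂ ≈ 275 kPa

Convert: T₁ = 388.8 K.
V constant ⇒ P ∝ T: V₂ = V₁; P₂ = P₁·(T₂/T₁) = 274.7 kPa.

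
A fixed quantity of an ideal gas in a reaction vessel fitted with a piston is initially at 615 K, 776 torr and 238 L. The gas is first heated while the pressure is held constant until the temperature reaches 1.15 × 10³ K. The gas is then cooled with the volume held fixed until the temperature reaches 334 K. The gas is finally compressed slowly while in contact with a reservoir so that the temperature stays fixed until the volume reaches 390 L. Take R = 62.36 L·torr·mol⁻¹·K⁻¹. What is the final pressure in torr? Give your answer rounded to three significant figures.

P₄ ≈ 257 torr

P constant ⇒ V ∝ T: P₂ = P₁; V₂ = V₁·(T₂/T₁) = 445.0 L.
V constant ⇒ P ∝ T: V₃ = V₂; P₃ = P₂·(T₃/T₂) = 225.4 torr.
Isothermal, so P V is constant: T₄ = T₃; P₄ = P₃·(V₃/V₄) = 257.2 torr.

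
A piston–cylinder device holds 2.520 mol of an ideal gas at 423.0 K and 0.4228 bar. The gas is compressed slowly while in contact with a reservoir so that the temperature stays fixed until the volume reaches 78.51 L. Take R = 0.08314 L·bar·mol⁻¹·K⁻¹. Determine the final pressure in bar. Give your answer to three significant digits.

From PV = nRT: V₁ = nRT₁/P₁ = 209.6 L.
Isothermal, so P V is constant: T₂ = T₁; P₂ = P₁·(V₁/V₂) = 1.129 bar.

P₂ ≈ 1.13 bar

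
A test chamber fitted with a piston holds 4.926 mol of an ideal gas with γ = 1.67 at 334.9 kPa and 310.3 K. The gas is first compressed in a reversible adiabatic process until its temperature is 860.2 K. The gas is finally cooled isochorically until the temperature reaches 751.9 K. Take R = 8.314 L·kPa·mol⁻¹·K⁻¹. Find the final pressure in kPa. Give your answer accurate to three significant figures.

P₃ ≈ 3.72e+03 kPa

From PV = nRT: V₁ = nRT₁/P₁ = 37.95 L.
Reversible adiabatic, γ = 1.67: P₂ = P₁·(T₂/T₁)^(γ/(γ−1)) = 4253 kPa; V₂ = V₁·(T₁/T₂)^(1/(γ−1)) = 8.284 L.
V constant ⇒ P ∝ T: V₃ = V₂; P₃ = P₂·(T₃/T₂) = 3717 kPa.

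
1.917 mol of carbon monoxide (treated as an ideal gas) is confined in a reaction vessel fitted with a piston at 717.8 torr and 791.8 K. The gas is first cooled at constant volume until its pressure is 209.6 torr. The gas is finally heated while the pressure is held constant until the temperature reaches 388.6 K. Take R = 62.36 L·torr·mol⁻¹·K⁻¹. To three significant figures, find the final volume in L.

From PV = nRT: V₁ = nRT₁/P₁ = 131.9 L.
V constant ⇒ P ∝ T: V₂ = V₁; T₂ = T₁·(P₂/P₁) = 231.2 K.
P constant ⇒ V ∝ T: P₃ = P₂; V₃ = V₂·(T₃/T₂) = 221.6 L.

V₃ ≈ 222 L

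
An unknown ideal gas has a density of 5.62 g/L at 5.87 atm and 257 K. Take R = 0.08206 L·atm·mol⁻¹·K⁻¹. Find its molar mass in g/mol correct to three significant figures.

ρ = PM/(RT) ⇒ M = ρRT/P = (5.62 × 0.08206 × 257.0) / 5.87

M ≈ 20.2 g/mol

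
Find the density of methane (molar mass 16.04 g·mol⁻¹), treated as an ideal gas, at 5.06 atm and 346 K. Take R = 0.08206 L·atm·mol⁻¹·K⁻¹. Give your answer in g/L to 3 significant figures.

ρ ≈ 2.86 g/L

ρ = PM/(RT) = (5.06 × 16.04) / (0.08206 × 346.0)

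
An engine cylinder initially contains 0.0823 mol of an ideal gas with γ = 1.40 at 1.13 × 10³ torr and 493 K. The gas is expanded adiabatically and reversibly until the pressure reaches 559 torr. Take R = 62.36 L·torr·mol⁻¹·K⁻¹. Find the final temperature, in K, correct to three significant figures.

From PV = nRT: V₁ = nRT₁/P₁ = 2.239 L.
Reversible adiabatic, γ = 1.40: T₂ = T₁·(P₂/P₁)^((γ−1)/γ) = 403.2 K; V₂ = V₁·(P₁/P₂)^(1/γ) = 3.702 L.

T₂ ≈ 403 K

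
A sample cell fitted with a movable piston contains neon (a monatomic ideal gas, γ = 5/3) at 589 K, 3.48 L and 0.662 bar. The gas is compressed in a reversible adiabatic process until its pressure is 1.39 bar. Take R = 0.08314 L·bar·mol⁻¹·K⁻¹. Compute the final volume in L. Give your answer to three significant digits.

Adiabatic (γ = 5/3), T V^(γ−1) and P V^γ constant: T₂ = T₁·(P₂/P₁)^((γ−1)/γ) = 792.5 K; V₂ = V₁·(P₁/P₂)^(1/γ) = 2.230 L.

V₂ ≈ 2.23 L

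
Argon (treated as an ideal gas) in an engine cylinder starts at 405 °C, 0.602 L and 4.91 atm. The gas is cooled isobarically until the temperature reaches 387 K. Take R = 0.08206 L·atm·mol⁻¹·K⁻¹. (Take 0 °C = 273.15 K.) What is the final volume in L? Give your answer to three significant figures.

V₂ ≈ 0.344 L

Convert: T₁ = 678.1 K.
P constant ⇒ V ∝ T: P₂ = P₁; V₂ = V₁·(T₂/T₁) = 0.3435 L.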